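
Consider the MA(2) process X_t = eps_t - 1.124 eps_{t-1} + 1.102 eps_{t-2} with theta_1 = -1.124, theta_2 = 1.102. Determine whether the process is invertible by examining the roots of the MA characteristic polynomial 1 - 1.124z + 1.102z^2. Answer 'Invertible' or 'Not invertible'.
\text{Not invertible}

The MA(q) characteristic polynomial is P(z) = 1 - 1.124z + 1.102z^2.
Invertibility requires all roots to lie outside the unit circle, i.e. |z| > 1 for every root.
Set 1 + (-1.124) z + (1.102) z^2 = 0, i.e. a z^2 + b z + c = 0 with a = 1.102, b = -1.124, c = 1.
Discriminant D = b^2 - 4ac = (-1.124)^2 - 4*(1.102)*1 = 1.263376 - (4.408) = -3.144624.
D < 0, so the roots are the complex-conjugate pair z = (-b +/- i sqrt(-D)) / (2a) = 0.51 +/- 0.8046i.
For a conjugate pair |z|^2 = z * conj(z) = (product of roots) = c/a = 1/(1.102) = 0.907441, so |z| = sqrt(0.907441) = 0.9526 for both roots.
Moduli of all roots: 0.9526, 0.9526.
All moduli strictly greater than 1? No.
Verdict: Not invertible.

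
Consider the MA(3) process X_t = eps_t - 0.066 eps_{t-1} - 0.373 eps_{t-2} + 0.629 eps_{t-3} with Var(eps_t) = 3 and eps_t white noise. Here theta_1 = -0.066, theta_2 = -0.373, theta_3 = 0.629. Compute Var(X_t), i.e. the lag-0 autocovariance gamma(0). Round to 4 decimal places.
\gamma(0) = 4.6174

For an MA(q) process X_t = eps_t + sum_i theta_i eps_{t-i} with
Var(eps_t) = sigma^2, the variance is
  gamma(0) = sigma^2 * (1 + sum_i theta_i^2).
  sum_i theta_i^2 = (-0.066)^2 + (-0.373)^2 + (0.629)^2 = 0.004356 + 0.139129 + 0.395641 = 0.539126.
  gamma(0) = 3 * (1 + 0.539126) = 3 * 1.539126 = 4.617378, which rounds to 4.6174.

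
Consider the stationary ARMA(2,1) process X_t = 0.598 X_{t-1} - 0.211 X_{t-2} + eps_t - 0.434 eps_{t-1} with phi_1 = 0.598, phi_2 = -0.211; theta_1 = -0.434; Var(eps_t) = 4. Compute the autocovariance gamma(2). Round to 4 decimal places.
\gamma(2) = -0.5027

Multiply the model equation by X_{t-k} and take expectations. With theta_0 = psi_0 = 1 and psi_j the MA(infinity) weights, this gives
  gamma(k) - sum_i phi_i gamma(k-i) = c_k,
  c_k = sigma^2 * sum_{j=k..q} theta_j psi_{j-k}   (c_k = 0 for k > q),
using gamma(-m) = gamma(m).
psi-weights needed (psi_j = theta_j + sum_i phi_i psi_{j-i}):
  psi_1 = theta_1 + phi_1 = -0.434 + (0.598) = 0.164
Right-hand sides:
  c_0 = sigma^2 (1 + theta_1 psi_1) = 4 * (1 + (-0.434)(0.164)) = 4 * 0.928824 = 3.715296
  c_1 = sigma^2 theta_1 = 4 * (-0.434) = -1.736
  c_2 = 0
Equations for k = 0, 1, 2 (AR order 2, c_2 = 0):
  (E0) gamma(0) = phi_1 gamma(1) + phi_2 gamma(2) + c_0
  (E1) gamma(1) = phi_1 gamma(0) + phi_2 gamma(1) + c_1
  (E2) gamma(2) = phi_1 gamma(1) + phi_2 gamma(0)
From (E1): gamma(1) = A gamma(0) + B with
  A = phi_1 / (1 - phi_2) = 0.598 / 1.211 = 0.493807,   B = c_1 / (1 - phi_2) = -1.736 / 1.211 = -1.433526.
Insert (E2) into (E0): gamma(0) (1 - phi_2^2) = phi_1 (1 + phi_2) gamma(1) + c_0.
  phi_1 (1 + phi_2) = (0.598)(0.789) = 0.471822,   1 - phi_2^2 = 0.955479.
Replace gamma(1) by A gamma(0) + B and collect gamma(0):
  gamma(0) [0.955479 - (0.471822)(0.493807)] = (0.471822)(-1.433526) + 3.715296
  gamma(0) * 0.72249 = 3.038927
  gamma(0) = 3.038927 / 0.72249 = 4.206185.
  gamma(1) = A gamma(0) + B = (0.493807)(4.206185) + (-1.433526) = 0.643517.
  gamma(2) = phi_1 gamma(1) + phi_2 gamma(0) = (0.598)(0.643517) + (-0.211)(4.206185) = -0.502682.
Therefore gamma(2) = -0.5027 (to 4 decimal places).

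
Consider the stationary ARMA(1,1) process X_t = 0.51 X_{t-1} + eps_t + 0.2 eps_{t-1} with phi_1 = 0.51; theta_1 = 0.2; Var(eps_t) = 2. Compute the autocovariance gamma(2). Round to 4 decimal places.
\gamma(2) = 1.0786

Multiply the model equation by X_{t-k} and take expectations. With theta_0 = psi_0 = 1 and psi_j the MA(infinity) weights, this gives
  gamma(k) - sum_i phi_i gamma(k-i) = c_k,
  c_k = sigma^2 * sum_{j=k..q} theta_j psi_{j-k}   (c_k = 0 for k > q),
using gamma(-m) = gamma(m).
psi-weights needed (psi_j = theta_j + sum_i phi_i psi_{j-i}):
  psi_1 = theta_1 + phi_1 = 0.2 + (0.51) = 0.71
Right-hand sides:
  c_0 = sigma^2 (1 + theta_1 psi_1) = 2 * (1 + (0.2)(0.71)) = 2 * 1.142 = 2.284
  c_1 = sigma^2 theta_1 = 2 * (0.2) = 0.4
  c_2 = 0
Equations for k = 0 and k = 1 (AR order 1):
  gamma(0) = phi_1 gamma(1) + c_0
  gamma(1) = phi_1 gamma(0) + c_1
Substituting the second into the first: gamma(0) (1 - phi_1^2) = c_0 + phi_1 c_1, so
  gamma(0) = (c_0 + phi_1 c_1) / (1 - phi_1^2) = (2.284 + (0.51)(0.4)) / (1 - (0.51)^2) = 2.488 / 0.7399 = 3.362617.
  gamma(1) = phi_1 gamma(0) + c_1 = (0.51)(3.362617) + (0.4) = 2.114934.
For k = 2 (> q): gamma(2) = phi_1 gamma(1) = (0.51)(2.114934) = 1.078617.
Therefore gamma(2) = 1.0786 (to 4 decimal places).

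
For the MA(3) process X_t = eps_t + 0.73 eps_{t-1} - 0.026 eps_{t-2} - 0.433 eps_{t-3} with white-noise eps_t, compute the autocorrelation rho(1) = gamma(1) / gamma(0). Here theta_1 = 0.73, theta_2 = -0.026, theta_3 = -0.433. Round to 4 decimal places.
\rho(1) = 0.4197

For an MA(q) process with theta_0 = 1, the autocovariance is
  gamma(k) = sigma^2 * sum_{i=0..q-k} theta_i * theta_{i+k},
and rho(k) = gamma(k) / gamma(0). Sigma^2 cancels.
  numerator   = (1)*(0.73) + (0.73)*(-0.026) + (-0.026)*(-0.433) = 0.722278.
  denominator = (1)^2 + (0.73)^2 + (-0.026)^2 + (-0.433)^2 = 1.721065.
  rho(1) = 0.722278 / 1.721065 = 0.4197.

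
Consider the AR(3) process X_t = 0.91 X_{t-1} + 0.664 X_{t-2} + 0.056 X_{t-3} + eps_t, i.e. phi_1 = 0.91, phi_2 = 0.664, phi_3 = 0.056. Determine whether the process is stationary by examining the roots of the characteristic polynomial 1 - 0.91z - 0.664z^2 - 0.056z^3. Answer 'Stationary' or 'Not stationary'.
\text{Not stationary}

The AR(p) characteristic polynomial is P(z) = 1 - 0.91z - 0.664z^2 - 0.056z^3.
Stationarity requires all roots to lie outside the unit circle, i.e. |z| > 1 for every root.
Degree 3: look for a simple real root z0 first, then factor out (1 - z/z0) and solve the remaining quadratic.
Testing z0 = -2.5: P(-2.5) = 1 + (-0.91)(-2.5) + (-0.664)(-2.5)^2 + (-0.056)(-2.5)^3
  = 1 + (2.275) + (-4.15) + (0.875) = 0.  So z_0 = -2.5 is a root, |z_0| = 2.5.
Divide out the factor (1 + 0.4 z) = (1 - z/z0) (since 1/z0 = -0.4):
  P(z) = (1 + 0.4 z)(1 + (-1.31) z + (-0.14) z^2)
  [check: z-coef -1.31 - (-0.4) = -0.91; z^2-coef -0.14 - (-0.4)(-1.31) = -0.664; z^3-coef -(-0.4)(-0.14) = -0.056.]
Remaining roots from the quadratic factor 1 + (-1.31) z + (-0.14) z^2:
  Set 1 + (-1.31) z + (-0.14) z^2 = 0, i.e. a z^2 + b z + c = 0 with a = -0.14, b = -1.31, c = 1.
  Discriminant D = b^2 - 4ac = (-1.31)^2 - 4*(-0.14)*1 = 1.7161 - (-0.56) = 2.2761.
  D >= 0, so the roots are real: z = (-b +/- sqrt(D)) / (2a) = (1.31 +/- 1.508675) / (-0.28).
    z_1 = (1.31 + 1.508675) / (-0.28) = -10.0667,   |z_1| = 10.0667.
    z_2 = (1.31 - 1.508675) / (-0.28) = 0.7096,   |z_2| = 0.7096.
Moduli of all roots: 2.5000, 10.0667, 0.7096.
All moduli strictly greater than 1? No.
Verdict: Not stationary.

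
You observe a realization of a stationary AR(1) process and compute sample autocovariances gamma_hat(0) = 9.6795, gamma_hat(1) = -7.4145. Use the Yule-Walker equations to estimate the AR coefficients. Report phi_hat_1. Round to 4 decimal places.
\hat\phi_{1} = -0.7660

The Yule-Walker equations for an AR(p) process read, in matrix form,
  Gamma_p phi = r_p,   with   (Gamma_p)_{ij} = gamma(|i - j|),
                       (r_p)_i = gamma(i),   i,j = 1..p.
Substitute the sample gammas (Toeplitz matrix and right-hand side of size 1):
  Gamma_p = [[9.6795]]
  r_p     = [-7.4145]
With p = 1 this is the single equation gamma(0) phi_1 = gamma(1):
  phi_hat_1 = gamma(1) / gamma(0) = -7.4145 / 9.6795 = -0.7660.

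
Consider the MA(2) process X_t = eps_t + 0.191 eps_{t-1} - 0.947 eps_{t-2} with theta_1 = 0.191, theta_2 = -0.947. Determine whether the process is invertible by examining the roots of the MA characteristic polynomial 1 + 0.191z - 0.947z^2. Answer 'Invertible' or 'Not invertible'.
\text{Not invertible}

The MA(q) characteristic polynomial is P(z) = 1 + 0.191z - 0.947z^2.
Invertibility requires all roots to lie outside the unit circle, i.e. |z| > 1 for every root.
Set 1 + (0.191) z + (-0.947) z^2 = 0, i.e. a z^2 + b z + c = 0 with a = -0.947, b = 0.191, c = 1.
Discriminant D = b^2 - 4ac = (0.191)^2 - 4*(-0.947)*1 = 0.036481 - (-3.788) = 3.824481.
D >= 0, so the roots are real: z = (-b +/- sqrt(D)) / (2a) = (-0.191 +/- 1.955628) / (-1.894).
  z_1 = (-0.191 + 1.955628) / (-1.894) = -0.9317,   |z_1| = 0.9317.
  z_2 = (-0.191 - 1.955628) / (-1.894) = 1.1334,   |z_2| = 1.1334.
Moduli of all roots: 0.9317, 1.1334.
All moduli strictly greater than 1? No.
Verdict: Not invertible.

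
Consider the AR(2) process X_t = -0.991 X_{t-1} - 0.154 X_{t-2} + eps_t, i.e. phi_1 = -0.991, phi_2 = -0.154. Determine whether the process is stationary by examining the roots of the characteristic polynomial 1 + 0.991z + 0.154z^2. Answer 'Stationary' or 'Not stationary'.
\text{Stationary}

The AR(p) characteristic polynomial is P(z) = 1 + 0.991z + 0.154z^2.
Stationarity requires all roots to lie outside the unit circle, i.e. |z| > 1 for every root.
Set 1 + (0.991) z + (0.154) z^2 = 0, i.e. a z^2 + b z + c = 0 with a = 0.154, b = 0.991, c = 1.
Discriminant D = b^2 - 4ac = (0.991)^2 - 4*(0.154)*1 = 0.982081 - (0.616) = 0.366081.
D >= 0, so the roots are real: z = (-b +/- sqrt(D)) / (2a) = (-0.991 +/- 0.605046) / (0.308).
  z_1 = (-0.991 + 0.605046) / (0.308) = -1.2531,   |z_1| = 1.2531.
  z_2 = (-0.991 - 0.605046) / (0.308) = -5.182,   |z_2| = 5.182.
Moduli of all roots: 1.2531, 5.1820.
All moduli strictly greater than 1? Yes.
Verdict: Stationary.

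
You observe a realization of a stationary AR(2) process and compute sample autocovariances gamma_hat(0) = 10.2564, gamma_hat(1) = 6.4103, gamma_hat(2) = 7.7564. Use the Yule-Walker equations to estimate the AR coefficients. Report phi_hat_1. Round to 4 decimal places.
\hat\phi_{1} = 0.2500

The Yule-Walker equations for an AR(p) process read, in matrix form,
  Gamma_p phi = r_p,   with   (Gamma_p)_{ij} = gamma(|i - j|),
                       (r_p)_i = gamma(i),   i,j = 1..p.
Substitute the sample gammas (Toeplitz matrix and right-hand side of size 2):
  Gamma_p = [[10.2564, 6.4103], [6.4103, 10.2564]]
  r_p     = [6.4103, 7.7564]
Written out:
  10.2564 phi_1 + 6.4103 phi_2 = 6.4103
  6.4103 phi_1 + 10.2564 phi_2 = 7.7564
Solve by Cramer's rule:
  det = gamma(0)^2 - gamma(1)^2 = (10.2564)^2 - (6.4103)^2 = 105.19374096 - 41.09194609 = 64.10179487
  phi_hat_1 = [gamma(1) gamma(0) - gamma(1) gamma(2)] / det = [(6.4103)(10.2564) - (6.4103)(7.7564)] / 64.10179487 = 16.02575 / 64.10179487 = 0.25
  phi_hat_2 = [gamma(0) gamma(2) - gamma(1)^2] / det = [(10.2564)(7.7564) - (6.4103)^2] / 64.10179487 = 38.46079487 / 64.10179487 = 0.6
So phi_hat = [0.2500, 0.6000].
Therefore phi_hat_1 = 0.2500.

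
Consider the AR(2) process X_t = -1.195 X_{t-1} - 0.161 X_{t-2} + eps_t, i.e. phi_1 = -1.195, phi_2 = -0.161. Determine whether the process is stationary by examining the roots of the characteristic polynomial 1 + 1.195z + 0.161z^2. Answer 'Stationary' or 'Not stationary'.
\text{Not stationary}

The AR(p) characteristic polynomial is P(z) = 1 + 1.195z + 0.161z^2.
Stationarity requires all roots to lie outside the unit circle, i.e. |z| > 1 for every root.
Set 1 + (1.195) z + (0.161) z^2 = 0, i.e. a z^2 + b z + c = 0 with a = 0.161, b = 1.195, c = 1.
Discriminant D = b^2 - 4ac = (1.195)^2 - 4*(0.161)*1 = 1.428025 - (0.644) = 0.784025.
D >= 0, so the roots are real: z = (-b +/- sqrt(D)) / (2a) = (-1.195 +/- 0.885452) / (0.322).
  z_1 = (-1.195 + 0.885452) / (0.322) = -0.9613,   |z_1| = 0.9613.
  z_2 = (-1.195 - 0.885452) / (0.322) = -6.461,   |z_2| = 6.461.
Moduli of all roots: 0.9613, 6.4610.
All moduli strictly greater than 1? No.
Verdict: Not stationary.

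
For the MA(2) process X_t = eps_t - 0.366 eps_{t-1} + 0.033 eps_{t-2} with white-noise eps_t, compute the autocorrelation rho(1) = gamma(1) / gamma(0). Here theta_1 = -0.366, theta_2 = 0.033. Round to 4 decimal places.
\rho(1) = -0.3331

For an MA(q) process with theta_0 = 1, the autocovariance is
  gamma(k) = sigma^2 * sum_{i=0..q-k} theta_i * theta_{i+k},
and rho(k) = gamma(k) / gamma(0). Sigma^2 cancels.
  numerator   = (1)*(-0.366) + (-0.366)*(0.033) = -0.378078.
  denominator = (1)^2 + (-0.366)^2 + (0.033)^2 = 1.135045.
  rho(1) = -0.378078 / 1.135045 = -0.3331.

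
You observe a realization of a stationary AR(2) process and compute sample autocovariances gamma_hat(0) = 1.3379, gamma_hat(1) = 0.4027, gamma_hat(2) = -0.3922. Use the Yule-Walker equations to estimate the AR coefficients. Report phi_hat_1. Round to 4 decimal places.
\hat\phi_{1} = 0.4280

The Yule-Walker equations for an AR(p) process read, in matrix form,
  Gamma_p phi = r_p,   with   (Gamma_p)_{ij} = gamma(|i - j|),
                       (r_p)_i = gamma(i),   i,j = 1..p.
Substitute the sample gammas (Toeplitz matrix and right-hand side of size 2):
  Gamma_p = [[1.3379, 0.4027], [0.4027, 1.3379]]
  r_p     = [0.4027, -0.3922]
Written out:
  1.3379 phi_1 + 0.4027 phi_2 = 0.4027
  0.4027 phi_1 + 1.3379 phi_2 = -0.3922
Solve by Cramer's rule:
  det = gamma(0)^2 - gamma(1)^2 = (1.3379)^2 - (0.4027)^2 = 1.78997641 - 0.16216729 = 1.62780912
  phi_hat_1 = [gamma(1) gamma(0) - gamma(1) gamma(2)] / det = [(0.4027)(1.3379) - (0.4027)(-0.3922)] / 1.62780912 = 0.69671127 / 1.62780912 = 0.428
  phi_hat_2 = [gamma(0) gamma(2) - gamma(1)^2] / det = [(1.3379)(-0.3922) - (0.4027)^2] / 1.62780912 = -0.68689167 / 1.62780912 = -0.422
So phi_hat = [0.4280, -0.4220].
Therefore phi_hat_1 = 0.4280.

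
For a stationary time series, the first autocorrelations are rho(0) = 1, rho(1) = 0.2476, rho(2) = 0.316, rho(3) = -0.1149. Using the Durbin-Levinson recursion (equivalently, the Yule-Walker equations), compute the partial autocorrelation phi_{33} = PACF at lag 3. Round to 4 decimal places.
\phi_{33} = -0.2749

The PACF at lag k is phi_{kk}, the last component of the solution
to the Yule-Walker system G_k phi = r_k where
  (G_k)_{ij} = rho(|i - j|), (r_k)_i = rho(i), i,j = 1..k.
Equivalently, Durbin-Levinson gives phi_{kk} iteratively:
  phi_{11} = rho(1)
  phi_{kk} = [rho(k) - sum_{j=1..k-1} phi_{k-1,j} rho(k-j)]
            / [1 - sum_{j=1..k-1} phi_{k-1,j} rho(j)],
  phi_{k,j} = phi_{k-1,j} - phi_{kk} phi_{k-1,k-j},  j = 1..k-1.
Step k = 1:
  phi_11 = rho(1) = 0.2476.
Step k = 2:
  phi_22 = [rho(2) - phi_11 rho(1)] / [1 - phi_11 rho(1)] = [0.316 - (0.2476)(0.2476)] / [1 - (0.2476)(0.2476)]
         = 0.25469424 / 0.93869424 = 0.271328.
  Update: phi_21 = phi_11 - phi_22 phi_11 = 0.2476 - (0.271328)(0.2476) = 0.180419.
Step k = 3:
  phi_33 = [rho(3) - phi_21 rho(2) - phi_22 rho(1)] / [1 - phi_21 rho(1) - phi_22 rho(2)]
    numerator   = -0.1149 - (0.180419)(0.316) - (0.271328)(0.2476) = -0.23909331
    denominator = 1 - (0.180419)(0.2476) - (0.271328)(0.316) = 0.8695885
  phi_33 = -0.23909331 / 0.8695885 = -0.2749.
Therefore phi_{33} = -0.2749.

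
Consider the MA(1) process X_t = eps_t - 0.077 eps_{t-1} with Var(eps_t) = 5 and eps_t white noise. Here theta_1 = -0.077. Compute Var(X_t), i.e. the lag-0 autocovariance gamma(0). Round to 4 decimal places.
\gamma(0) = 5.0296

For an MA(q) process X_t = eps_t + sum_i theta_i eps_{t-i} with
Var(eps_t) = sigma^2, the variance is
  gamma(0) = sigma^2 * (1 + sum_i theta_i^2).
  sum_i theta_i^2 = (-0.077)^2 = 0.005929.
  gamma(0) = 5 * (1 + 0.005929) = 5 * 1.005929 = 5.029645, which rounds to 5.0296.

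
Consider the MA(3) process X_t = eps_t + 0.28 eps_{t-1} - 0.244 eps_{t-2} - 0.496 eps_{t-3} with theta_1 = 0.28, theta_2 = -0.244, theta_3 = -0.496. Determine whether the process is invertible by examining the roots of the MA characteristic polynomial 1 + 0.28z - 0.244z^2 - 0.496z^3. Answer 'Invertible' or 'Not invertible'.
\text{Invertible}

The MA(q) characteristic polynomial is P(z) = 1 + 0.28z - 0.244z^2 - 0.496z^3.
Invertibility requires all roots to lie outside the unit circle, i.e. |z| > 1 for every root.
Degree 3: look for a simple real root z0 first, then factor out (1 - z/z0) and solve the remaining quadratic.
Testing z0 = 1.25: P(1.25) = 1 + (0.28)(1.25) + (-0.244)(1.25)^2 + (-0.496)(1.25)^3
  = 1 + (0.35) + (-0.38125) + (-0.96875) = 0.  So z_0 = 1.25 is a root, |z_0| = 1.25.
Divide out the factor (1 - 0.8 z) = (1 - z/z0) (since 1/z0 = 0.8):
  P(z) = (1 - 0.8 z)(1 + (1.08) z + (0.62) z^2)
  [check: z-coef 1.08 - (0.8) = 0.28; z^2-coef 0.62 - (0.8)(1.08) = -0.244; z^3-coef -(0.8)(0.62) = -0.496.]
Remaining roots from the quadratic factor 1 + (1.08) z + (0.62) z^2:
  Set 1 + (1.08) z + (0.62) z^2 = 0, i.e. a z^2 + b z + c = 0 with a = 0.62, b = 1.08, c = 1.
  Discriminant D = b^2 - 4ac = (1.08)^2 - 4*(0.62)*1 = 1.1664 - (2.48) = -1.3136.
  D < 0, so the roots are the complex-conjugate pair z = (-b +/- i sqrt(-D)) / (2a) = -0.871 +/- 0.9243i.
  For a conjugate pair |z|^2 = z * conj(z) = (product of roots) = c/a = 1/(0.62) = 1.612903, so |z| = sqrt(1.612903) = 1.27 for both roots.
Moduli of all roots: 1.2500, 1.2700, 1.2700.
All moduli strictly greater than 1? Yes.
Verdict: Invertible.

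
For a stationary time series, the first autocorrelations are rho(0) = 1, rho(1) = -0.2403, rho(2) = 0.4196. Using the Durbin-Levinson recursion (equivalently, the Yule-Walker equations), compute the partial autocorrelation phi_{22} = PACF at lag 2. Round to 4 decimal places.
\phi_{22} = 0.3840

The PACF at lag k is phi_{kk}, the last component of the solution
to the Yule-Walker system G_k phi = r_k where
  (G_k)_{ij} = rho(|i - j|), (r_k)_i = rho(i), i,j = 1..k.
Equivalently, Durbin-Levinson gives phi_{kk} iteratively:
  phi_{11} = rho(1)
  phi_{kk} = [rho(k) - sum_{j=1..k-1} phi_{k-1,j} rho(k-j)]
            / [1 - sum_{j=1..k-1} phi_{k-1,j} rho(j)],
  phi_{k,j} = phi_{k-1,j} - phi_{kk} phi_{k-1,k-j},  j = 1..k-1.
Step k = 1:
  phi_11 = rho(1) = -0.2403.
Step k = 2:
  phi_22 = [rho(2) - phi_11 rho(1)] / [1 - phi_11 rho(1)] = [0.4196 - (-0.2403)(-0.2403)] / [1 - (-0.2403)(-0.2403)]
         = 0.36185591 / 0.94225591 = 0.384.
Therefore phi_{22} = 0.3840.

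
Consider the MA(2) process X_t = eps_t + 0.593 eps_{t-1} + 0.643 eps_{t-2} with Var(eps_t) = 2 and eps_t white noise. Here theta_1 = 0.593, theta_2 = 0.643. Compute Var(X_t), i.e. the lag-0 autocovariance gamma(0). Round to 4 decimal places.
\gamma(0) = 3.5302

For an MA(q) process X_t = eps_t + sum_i theta_i eps_{t-i} with
Var(eps_t) = sigma^2, the variance is
  gamma(0) = sigma^2 * (1 + sum_i theta_i^2).
  sum_i theta_i^2 = (0.593)^2 + (0.643)^2 = 0.351649 + 0.413449 = 0.765098.
  gamma(0) = 2 * (1 + 0.765098) = 2 * 1.765098 = 3.530196, which rounds to 3.5302.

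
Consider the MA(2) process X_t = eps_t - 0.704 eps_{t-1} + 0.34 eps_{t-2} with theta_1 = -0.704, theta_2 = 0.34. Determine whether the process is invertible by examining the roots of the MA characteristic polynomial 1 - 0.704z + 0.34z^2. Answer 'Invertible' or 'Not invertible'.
\text{Invertible}

The MA(q) characteristic polynomial is P(z) = 1 - 0.704z + 0.34z^2.
Invertibility requires all roots to lie outside the unit circle, i.e. |z| > 1 for every root.
Set 1 + (-0.704) z + (0.34) z^2 = 0, i.e. a z^2 + b z + c = 0 with a = 0.34, b = -0.704, c = 1.
Discriminant D = b^2 - 4ac = (-0.704)^2 - 4*(0.34)*1 = 0.495616 - (1.36) = -0.864384.
D < 0, so the roots are the complex-conjugate pair z = (-b +/- i sqrt(-D)) / (2a) = 1.0353 +/- 1.3672i.
For a conjugate pair |z|^2 = z * conj(z) = (product of roots) = c/a = 1/(0.34) = 2.941176, so |z| = sqrt(2.941176) = 1.715 for both roots.
Moduli of all roots: 1.7150, 1.7150.
All moduli strictly greater than 1? Yes.
Verdict: Invertible.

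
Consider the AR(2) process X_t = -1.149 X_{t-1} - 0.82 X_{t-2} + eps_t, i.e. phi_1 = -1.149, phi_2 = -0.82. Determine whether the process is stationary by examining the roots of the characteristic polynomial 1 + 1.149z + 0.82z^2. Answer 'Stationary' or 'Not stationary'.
\text{Stationary}

The AR(p) characteristic polynomial is P(z) = 1 + 1.149z + 0.82z^2.
Stationarity requires all roots to lie outside the unit circle, i.e. |z| > 1 for every root.
Set 1 + (1.149) z + (0.82) z^2 = 0, i.e. a z^2 + b z + c = 0 with a = 0.82, b = 1.149, c = 1.
Discriminant D = b^2 - 4ac = (1.149)^2 - 4*(0.82)*1 = 1.320201 - (3.28) = -1.959799.
D < 0, so the roots are the complex-conjugate pair z = (-b +/- i sqrt(-D)) / (2a) = -0.7006 +/- 0.8536i.
For a conjugate pair |z|^2 = z * conj(z) = (product of roots) = c/a = 1/(0.82) = 1.219512, so |z| = sqrt(1.219512) = 1.1043 for both roots.
Moduli of all roots: 1.1043, 1.1043.
All moduli strictly greater than 1? Yes.
Verdict: Stationary.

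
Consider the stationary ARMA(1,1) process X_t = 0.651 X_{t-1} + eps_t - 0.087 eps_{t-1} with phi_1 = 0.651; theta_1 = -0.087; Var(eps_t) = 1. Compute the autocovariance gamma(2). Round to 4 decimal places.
\gamma(2) = 0.6011

Multiply the model equation by X_{t-k} and take expectations. With theta_0 = psi_0 = 1 and psi_j the MA(infinity) weights, this gives
  gamma(k) - sum_i phi_i gamma(k-i) = c_k,
  c_k = sigma^2 * sum_{j=k..q} theta_j psi_{j-k}   (c_k = 0 for k > q),
using gamma(-m) = gamma(m).
psi-weights needed (psi_j = theta_j + sum_i phi_i psi_{j-i}):
  psi_1 = theta_1 + phi_1 = -0.087 + (0.651) = 0.564
Right-hand sides:
  c_0 = sigma^2 (1 + theta_1 psi_1) = 1 * (1 + (-0.087)(0.564)) = 1 * 0.950932 = 0.950932
  c_1 = sigma^2 theta_1 = 1 * (-0.087) = -0.087
  c_2 = 0
Equations for k = 0 and k = 1 (AR order 1):
  gamma(0) = phi_1 gamma(1) + c_0
  gamma(1) = phi_1 gamma(0) + c_1
Substituting the second into the first: gamma(0) (1 - phi_1^2) = c_0 + phi_1 c_1, so
  gamma(0) = (c_0 + phi_1 c_1) / (1 - phi_1^2) = (0.950932 + (0.651)(-0.087)) / (1 - (0.651)^2) = 0.894295 / 0.576199 = 1.552059.
  gamma(1) = phi_1 gamma(0) + c_1 = (0.651)(1.552059) + (-0.087) = 0.923391.
For k = 2 (> q): gamma(2) = phi_1 gamma(1) = (0.651)(0.923391) = 0.601127.
Therefore gamma(2) = 0.6011 (to 4 decimal places).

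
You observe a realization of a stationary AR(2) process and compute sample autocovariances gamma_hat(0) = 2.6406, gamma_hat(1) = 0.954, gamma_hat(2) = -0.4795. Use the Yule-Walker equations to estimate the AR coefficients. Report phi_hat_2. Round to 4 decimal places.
\hat\phi_{2} = -0.3590

The Yule-Walker equations for an AR(p) process read, in matrix form,
  Gamma_p phi = r_p,   with   (Gamma_p)_{ij} = gamma(|i - j|),
                       (r_p)_i = gamma(i),   i,j = 1..p.
Substitute the sample gammas (Toeplitz matrix and right-hand side of size 2):
  Gamma_p = [[2.6406, 0.954], [0.954, 2.6406]]
  r_p     = [0.954, -0.4795]
Written out:
  2.6406 phi_1 + 0.954 phi_2 = 0.954
  0.954 phi_1 + 2.6406 phi_2 = -0.4795
Solve by Cramer's rule:
  det = gamma(0)^2 - gamma(1)^2 = (2.6406)^2 - (0.954)^2 = 6.97276836 - 0.910116 = 6.06265236
  phi_hat_1 = [gamma(1) gamma(0) - gamma(1) gamma(2)] / det = [(0.954)(2.6406) - (0.954)(-0.4795)] / 6.06265236 = 2.9765754 / 6.06265236 = 0.491
  phi_hat_2 = [gamma(0) gamma(2) - gamma(1)^2] / det = [(2.6406)(-0.4795) - (0.954)^2] / 6.06265236 = -2.1762837 / 6.06265236 = -0.359
So phi_hat = [0.4910, -0.3590].
Therefore phi_hat_2 = -0.3590.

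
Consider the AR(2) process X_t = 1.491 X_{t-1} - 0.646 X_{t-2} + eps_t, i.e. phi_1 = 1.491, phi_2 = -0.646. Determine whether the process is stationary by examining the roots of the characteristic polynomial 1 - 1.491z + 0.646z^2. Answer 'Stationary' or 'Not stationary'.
\text{Stationary}

The AR(p) characteristic polynomial is P(z) = 1 - 1.491z + 0.646z^2.
Stationarity requires all roots to lie outside the unit circle, i.e. |z| > 1 for every root.
Set 1 + (-1.491) z + (0.646) z^2 = 0, i.e. a z^2 + b z + c = 0 with a = 0.646, b = -1.491, c = 1.
Discriminant D = b^2 - 4ac = (-1.491)^2 - 4*(0.646)*1 = 2.223081 - (2.584) = -0.360919.
D < 0, so the roots are the complex-conjugate pair z = (-b +/- i sqrt(-D)) / (2a) = 1.154 +/- 0.465i.
For a conjugate pair |z|^2 = z * conj(z) = (product of roots) = c/a = 1/(0.646) = 1.547988, so |z| = sqrt(1.547988) = 1.2442 for both roots.
Moduli of all roots: 1.2442, 1.2442.
All moduli strictly greater than 1? Yes.
Verdict: Stationary.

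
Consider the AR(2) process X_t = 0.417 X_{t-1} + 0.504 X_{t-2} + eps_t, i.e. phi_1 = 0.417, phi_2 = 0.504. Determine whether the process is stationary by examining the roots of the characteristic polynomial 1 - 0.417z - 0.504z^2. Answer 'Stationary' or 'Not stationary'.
\text{Stationary}

The AR(p) characteristic polynomial is P(z) = 1 - 0.417z - 0.504z^2.
Stationarity requires all roots to lie outside the unit circle, i.e. |z| > 1 for every root.
Set 1 + (-0.417) z + (-0.504) z^2 = 0, i.e. a z^2 + b z + c = 0 with a = -0.504, b = -0.417, c = 1.
Discriminant D = b^2 - 4ac = (-0.417)^2 - 4*(-0.504)*1 = 0.173889 - (-2.016) = 2.189889.
D >= 0, so the roots are real: z = (-b +/- sqrt(D)) / (2a) = (0.417 +/- 1.479827) / (-1.008).
  z_1 = (0.417 + 1.479827) / (-1.008) = -1.8818,   |z_1| = 1.8818.
  z_2 = (0.417 - 1.479827) / (-1.008) = 1.0544,   |z_2| = 1.0544.
Moduli of all roots: 1.8818, 1.0544.
All moduli strictly greater than 1? Yes.
Verdict: Stationary.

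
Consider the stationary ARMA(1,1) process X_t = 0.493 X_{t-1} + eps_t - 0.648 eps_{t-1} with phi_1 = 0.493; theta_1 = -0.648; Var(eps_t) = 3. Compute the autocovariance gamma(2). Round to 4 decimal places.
\gamma(2) = -0.2061

Multiply the model equation by X_{t-k} and take expectations. With theta_0 = psi_0 = 1 and psi_j the MA(infinity) weights, this gives
  gamma(k) - sum_i phi_i gamma(k-i) = c_k,
  c_k = sigma^2 * sum_{j=k..q} theta_j psi_{j-k}   (c_k = 0 for k > q),
using gamma(-m) = gamma(m).
psi-weights needed (psi_j = theta_j + sum_i phi_i psi_{j-i}):
  psi_1 = theta_1 + phi_1 = -0.648 + (0.493) = -0.155
Right-hand sides:
  c_0 = sigma^2 (1 + theta_1 psi_1) = 3 * (1 + (-0.648)(-0.155)) = 3 * 1.10044 = 3.30132
  c_1 = sigma^2 theta_1 = 3 * (-0.648) = -1.944
  c_2 = 0
Equations for k = 0 and k = 1 (AR order 1):
  gamma(0) = phi_1 gamma(1) + c_0
  gamma(1) = phi_1 gamma(0) + c_1
Substituting the second into the first: gamma(0) (1 - phi_1^2) = c_0 + phi_1 c_1, so
  gamma(0) = (c_0 + phi_1 c_1) / (1 - phi_1^2) = (3.30132 + (0.493)(-1.944)) / (1 - (0.493)^2) = 2.342928 / 0.756951 = 3.095218.
  gamma(1) = phi_1 gamma(0) + c_1 = (0.493)(3.095218) + (-1.944) = -0.418058.
For k = 2 (> q): gamma(2) = phi_1 gamma(1) = (0.493)(-0.418058) = -0.206102.
Therefore gamma(2) = -0.2061 (to 4 decimal places).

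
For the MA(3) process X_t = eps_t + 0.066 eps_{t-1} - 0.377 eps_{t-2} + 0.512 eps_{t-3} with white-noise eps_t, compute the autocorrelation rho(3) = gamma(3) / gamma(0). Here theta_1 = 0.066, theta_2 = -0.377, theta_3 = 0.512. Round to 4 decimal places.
\rho(3) = 0.3635

For an MA(q) process with theta_0 = 1, the autocovariance is
  gamma(k) = sigma^2 * sum_{i=0..q-k} theta_i * theta_{i+k},
and rho(k) = gamma(k) / gamma(0). Sigma^2 cancels.
  numerator   = (1)*(0.512) = 0.512.
  denominator = (1)^2 + (0.066)^2 + (-0.377)^2 + (0.512)^2 = 1.408629.
  rho(3) = 0.512 / 1.408629 = 0.3635.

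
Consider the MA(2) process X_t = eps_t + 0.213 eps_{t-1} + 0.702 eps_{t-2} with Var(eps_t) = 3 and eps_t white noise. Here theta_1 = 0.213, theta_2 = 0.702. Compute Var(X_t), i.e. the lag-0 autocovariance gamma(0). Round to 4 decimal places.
\gamma(0) = 4.6145

For an MA(q) process X_t = eps_t + sum_i theta_i eps_{t-i} with
Var(eps_t) = sigma^2, the variance is
  gamma(0) = sigma^2 * (1 + sum_i theta_i^2).
  sum_i theta_i^2 = (0.213)^2 + (0.702)^2 = 0.045369 + 0.492804 = 0.538173.
  gamma(0) = 3 * (1 + 0.538173) = 3 * 1.538173 = 4.614519, which rounds to 4.6145.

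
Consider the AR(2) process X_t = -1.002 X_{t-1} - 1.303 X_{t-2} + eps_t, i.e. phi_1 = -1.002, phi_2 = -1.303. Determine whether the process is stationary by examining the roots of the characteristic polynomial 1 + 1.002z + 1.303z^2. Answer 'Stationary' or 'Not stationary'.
\text{Not stationary}

The AR(p) characteristic polynomial is P(z) = 1 + 1.002z + 1.303z^2.
Stationarity requires all roots to lie outside the unit circle, i.e. |z| > 1 for every root.
Set 1 + (1.002) z + (1.303) z^2 = 0, i.e. a z^2 + b z + c = 0 with a = 1.303, b = 1.002, c = 1.
Discriminant D = b^2 - 4ac = (1.002)^2 - 4*(1.303)*1 = 1.004004 - (5.212) = -4.207996.
D < 0, so the roots are the complex-conjugate pair z = (-b +/- i sqrt(-D)) / (2a) = -0.3845 +/- 0.7872i.
For a conjugate pair |z|^2 = z * conj(z) = (product of roots) = c/a = 1/(1.303) = 0.76746, so |z| = sqrt(0.76746) = 0.876 for both roots.
Moduli of all roots: 0.8760, 0.8760.
All moduli strictly greater than 1? No.
Verdict: Not stationary.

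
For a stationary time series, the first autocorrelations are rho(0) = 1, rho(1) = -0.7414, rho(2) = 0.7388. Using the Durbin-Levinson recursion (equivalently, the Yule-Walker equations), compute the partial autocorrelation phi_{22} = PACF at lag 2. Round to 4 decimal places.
\phi_{22} = 0.4200

The PACF at lag k is phi_{kk}, the last component of the solution
to the Yule-Walker system G_k phi = r_k where
  (G_k)_{ij} = rho(|i - j|), (r_k)_i = rho(i), i,j = 1..k.
Equivalently, Durbin-Levinson gives phi_{kk} iteratively:
  phi_{11} = rho(1)
  phi_{kk} = [rho(k) - sum_{j=1..k-1} phi_{k-1,j} rho(k-j)]
            / [1 - sum_{j=1..k-1} phi_{k-1,j} rho(j)],
  phi_{k,j} = phi_{k-1,j} - phi_{kk} phi_{k-1,k-j},  j = 1..k-1.
Step k = 1:
  phi_11 = rho(1) = -0.7414.
Step k = 2:
  phi_22 = [rho(2) - phi_11 rho(1)] / [1 - phi_11 rho(1)] = [0.7388 - (-0.7414)(-0.7414)] / [1 - (-0.7414)(-0.7414)]
         = 0.18912604 / 0.45032604 = 0.42.
Therefore phi_{22} = 0.4200.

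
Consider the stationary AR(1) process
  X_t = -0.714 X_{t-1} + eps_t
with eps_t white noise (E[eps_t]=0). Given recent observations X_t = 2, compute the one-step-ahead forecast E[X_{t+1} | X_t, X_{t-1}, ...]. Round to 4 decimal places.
E[X_{t+1} \mid \mathcal F_t] = -1.4280

For an AR(p) model X_t = c + sum_i phi_i X_{t-i} + eps_t, the
one-step-ahead conditional mean is
  E[X_{t+1} | X_t, ...] = c + sum_i phi_i X_{t+1-i}.
Substitute known values:
  E[X_{t+1} | ...] = (-0.714) * (2)
                   = -1.4280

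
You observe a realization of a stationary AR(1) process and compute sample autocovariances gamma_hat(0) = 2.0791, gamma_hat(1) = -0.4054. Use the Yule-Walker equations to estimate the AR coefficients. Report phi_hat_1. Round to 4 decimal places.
\hat\phi_{1} = -0.1950

The Yule-Walker equations for an AR(p) process read, in matrix form,
  Gamma_p phi = r_p,   with   (Gamma_p)_{ij} = gamma(|i - j|),
                       (r_p)_i = gamma(i),   i,j = 1..p.
Substitute the sample gammas (Toeplitz matrix and right-hand side of size 1):
  Gamma_p = [[2.0791]]
  r_p     = [-0.4054]
With p = 1 this is the single equation gamma(0) phi_1 = gamma(1):
  phi_hat_1 = gamma(1) / gamma(0) = -0.4054 / 2.0791 = -0.1950.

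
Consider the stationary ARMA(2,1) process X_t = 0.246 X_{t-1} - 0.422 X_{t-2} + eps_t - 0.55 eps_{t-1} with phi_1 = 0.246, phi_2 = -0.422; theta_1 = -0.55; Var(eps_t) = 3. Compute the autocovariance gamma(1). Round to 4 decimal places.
\gamma(1) = -0.4364

Multiply the model equation by X_{t-k} and take expectations. With theta_0 = psi_0 = 1 and psi_j the MA(infinity) weights, this gives
  gamma(k) - sum_i phi_i gamma(k-i) = c_k,
  c_k = sigma^2 * sum_{j=k..q} theta_j psi_{j-k}   (c_k = 0 for k > q),
using gamma(-m) = gamma(m).
psi-weights needed (psi_j = theta_j + sum_i phi_i psi_{j-i}):
  psi_1 = theta_1 + phi_1 = -0.55 + (0.246) = -0.304
Right-hand sides:
  c_0 = sigma^2 (1 + theta_1 psi_1) = 3 * (1 + (-0.55)(-0.304)) = 3 * 1.1672 = 3.5016
  c_1 = sigma^2 theta_1 = 3 * (-0.55) = -1.65
  c_2 = 0
Equations for k = 0, 1, 2 (AR order 2, c_2 = 0):
  (E0) gamma(0) = phi_1 gamma(1) + phi_2 gamma(2) + c_0
  (E1) gamma(1) = phi_1 gamma(0) + phi_2 gamma(1) + c_1
  (E2) gamma(2) = phi_1 gamma(1) + phi_2 gamma(0)
From (E1): gamma(1) = A gamma(0) + B with
  A = phi_1 / (1 - phi_2) = 0.246 / 1.422 = 0.172996,   B = c_1 / (1 - phi_2) = -1.65 / 1.422 = -1.160338.
Insert (E2) into (E0): gamma(0) (1 - phi_2^2) = phi_1 (1 + phi_2) gamma(1) + c_0.
  phi_1 (1 + phi_2) = (0.246)(0.578) = 0.142188,   1 - phi_2^2 = 0.821916.
Replace gamma(1) by A gamma(0) + B and collect gamma(0):
  gamma(0) [0.821916 - (0.142188)(0.172996)] = (0.142188)(-1.160338) + 3.5016
  gamma(0) * 0.797318 = 3.336614
  gamma(0) = 3.336614 / 0.797318 = 4.184797.
  gamma(1) = A gamma(0) + B = (0.172996)(4.184797) + (-1.160338) = -0.436385.
Therefore gamma(1) = -0.4364 (to 4 decimal places).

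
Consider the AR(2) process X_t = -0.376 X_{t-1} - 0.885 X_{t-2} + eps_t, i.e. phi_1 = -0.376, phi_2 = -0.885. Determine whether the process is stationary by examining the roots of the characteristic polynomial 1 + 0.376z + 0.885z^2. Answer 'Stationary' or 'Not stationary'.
\text{Stationary}

The AR(p) characteristic polynomial is P(z) = 1 + 0.376z + 0.885z^2.
Stationarity requires all roots to lie outside the unit circle, i.e. |z| > 1 for every root.
Set 1 + (0.376) z + (0.885) z^2 = 0, i.e. a z^2 + b z + c = 0 with a = 0.885, b = 0.376, c = 1.
Discriminant D = b^2 - 4ac = (0.376)^2 - 4*(0.885)*1 = 0.141376 - (3.54) = -3.398624.
D < 0, so the roots are the complex-conjugate pair z = (-b +/- i sqrt(-D)) / (2a) = -0.2124 +/- 1.0415i.
For a conjugate pair |z|^2 = z * conj(z) = (product of roots) = c/a = 1/(0.885) = 1.129944, so |z| = sqrt(1.129944) = 1.063 for both roots.
Moduli of all roots: 1.0630, 1.0630.
All moduli strictly greater than 1? Yes.
Verdict: Stationary.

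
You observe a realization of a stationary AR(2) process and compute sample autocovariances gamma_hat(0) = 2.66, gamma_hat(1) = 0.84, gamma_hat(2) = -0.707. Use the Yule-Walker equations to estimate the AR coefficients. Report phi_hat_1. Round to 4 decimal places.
\hat\phi_{1} = 0.4440

The Yule-Walker equations for an AR(p) process read, in matrix form,
  Gamma_p phi = r_p,   with   (Gamma_p)_{ij} = gamma(|i - j|),
                       (r_p)_i = gamma(i),   i,j = 1..p.
Substitute the sample gammas (Toeplitz matrix and right-hand side of size 2):
  Gamma_p = [[2.66, 0.84], [0.84, 2.66]]
  r_p     = [0.84, -0.707]
Written out:
  2.66 phi_1 + 0.84 phi_2 = 0.84
  0.84 phi_1 + 2.66 phi_2 = -0.707
Solve by Cramer's rule:
  det = gamma(0)^2 - gamma(1)^2 = (2.66)^2 - (0.84)^2 = 7.0756 - 0.7056 = 6.37
  phi_hat_1 = [gamma(1) gamma(0) - gamma(1) gamma(2)] / det = [(0.84)(2.66) - (0.84)(-0.707)] / 6.37 = 2.82828 / 6.37 = 0.444
  phi_hat_2 = [gamma(0) gamma(2) - gamma(1)^2] / det = [(2.66)(-0.707) - (0.84)^2] / 6.37 = -2.58622 / 6.37 = -0.406
So phi_hat = [0.4440, -0.4060].
Therefore phi_hat_1 = 0.4440.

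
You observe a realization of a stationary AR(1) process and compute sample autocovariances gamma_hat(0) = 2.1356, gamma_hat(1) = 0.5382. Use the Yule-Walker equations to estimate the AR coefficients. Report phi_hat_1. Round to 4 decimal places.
\hat\phi_{1} = 0.2520

The Yule-Walker equations for an AR(p) process read, in matrix form,
  Gamma_p phi = r_p,   with   (Gamma_p)_{ij} = gamma(|i - j|),
                       (r_p)_i = gamma(i),   i,j = 1..p.
Substitute the sample gammas (Toeplitz matrix and right-hand side of size 1):
  Gamma_p = [[2.1356]]
  r_p     = [0.5382]
With p = 1 this is the single equation gamma(0) phi_1 = gamma(1):
  phi_hat_1 = gamma(1) / gamma(0) = 0.5382 / 2.1356 = 0.2520.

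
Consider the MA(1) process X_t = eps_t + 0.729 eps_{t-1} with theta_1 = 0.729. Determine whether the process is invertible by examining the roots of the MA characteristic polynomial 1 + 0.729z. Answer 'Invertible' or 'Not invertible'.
\text{Invertible}

The MA(q) characteristic polynomial is P(z) = 1 + 0.729z.
Invertibility requires all roots to lie outside the unit circle, i.e. |z| > 1 for every root.
This is linear in z: 1 + (0.729) z = 0  =>  z = -1/(0.729) = -1.371742,  |z| = 1.371742.
Moduli of all roots: 1.3717.
All moduli strictly greater than 1? Yes.
Verdict: Invertible.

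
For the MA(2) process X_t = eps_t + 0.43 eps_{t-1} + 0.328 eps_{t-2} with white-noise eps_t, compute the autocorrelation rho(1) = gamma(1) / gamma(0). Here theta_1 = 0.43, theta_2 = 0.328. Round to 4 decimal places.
\rho(1) = 0.4418

For an MA(q) process with theta_0 = 1, the autocovariance is
  gamma(k) = sigma^2 * sum_{i=0..q-k} theta_i * theta_{i+k},
and rho(k) = gamma(k) / gamma(0). Sigma^2 cancels.
  numerator   = (1)*(0.43) + (0.43)*(0.328) = 0.57104.
  denominator = (1)^2 + (0.43)^2 + (0.328)^2 = 1.292484.
  rho(1) = 0.57104 / 1.292484 = 0.4418.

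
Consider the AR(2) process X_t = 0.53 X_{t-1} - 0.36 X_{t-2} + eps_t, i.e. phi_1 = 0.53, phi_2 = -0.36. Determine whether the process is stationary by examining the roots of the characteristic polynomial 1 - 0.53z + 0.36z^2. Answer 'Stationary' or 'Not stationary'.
\text{Stationary}

The AR(p) characteristic polynomial is P(z) = 1 - 0.53z + 0.36z^2.
Stationarity requires all roots to lie outside the unit circle, i.e. |z| > 1 for every root.
Set 1 + (-0.53) z + (0.36) z^2 = 0, i.e. a z^2 + b z + c = 0 with a = 0.36, b = -0.53, c = 1.
Discriminant D = b^2 - 4ac = (-0.53)^2 - 4*(0.36)*1 = 0.2809 - (1.44) = -1.1591.
D < 0, so the roots are the complex-conjugate pair z = (-b +/- i sqrt(-D)) / (2a) = 0.7361 +/- 1.4953i.
For a conjugate pair |z|^2 = z * conj(z) = (product of roots) = c/a = 1/(0.36) = 2.777778, so |z| = sqrt(2.777778) = 1.6667 for both roots.
Moduli of all roots: 1.6667, 1.6667.
All moduli strictly greater than 1? Yes.
Verdict: Stationary.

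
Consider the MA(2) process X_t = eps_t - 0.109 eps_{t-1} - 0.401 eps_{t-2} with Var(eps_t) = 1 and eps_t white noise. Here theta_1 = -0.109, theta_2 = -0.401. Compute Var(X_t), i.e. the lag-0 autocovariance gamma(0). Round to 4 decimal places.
\gamma(0) = 1.1727

For an MA(q) process X_t = eps_t + sum_i theta_i eps_{t-i} with
Var(eps_t) = sigma^2, the variance is
  gamma(0) = sigma^2 * (1 + sum_i theta_i^2).
  sum_i theta_i^2 = (-0.109)^2 + (-0.401)^2 = 0.011881 + 0.160801 = 0.172682.
  gamma(0) = 1 * (1 + 0.172682) = 1 * 1.172682 = 1.172682, which rounds to 1.1727.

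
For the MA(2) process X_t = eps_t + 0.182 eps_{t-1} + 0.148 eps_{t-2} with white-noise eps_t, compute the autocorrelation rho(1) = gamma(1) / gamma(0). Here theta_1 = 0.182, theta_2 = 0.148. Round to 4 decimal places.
\rho(1) = 0.1980

For an MA(q) process with theta_0 = 1, the autocovariance is
  gamma(k) = sigma^2 * sum_{i=0..q-k} theta_i * theta_{i+k},
and rho(k) = gamma(k) / gamma(0). Sigma^2 cancels.
  numerator   = (1)*(0.182) + (0.182)*(0.148) = 0.208936.
  denominator = (1)^2 + (0.182)^2 + (0.148)^2 = 1.055028.
  rho(1) = 0.208936 / 1.055028 = 0.1980.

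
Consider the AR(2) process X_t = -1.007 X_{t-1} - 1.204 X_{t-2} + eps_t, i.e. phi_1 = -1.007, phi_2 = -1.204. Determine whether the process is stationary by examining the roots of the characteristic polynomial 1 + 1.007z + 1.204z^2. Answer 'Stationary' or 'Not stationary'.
\text{Not stationary}

The AR(p) characteristic polynomial is P(z) = 1 + 1.007z + 1.204z^2.
Stationarity requires all roots to lie outside the unit circle, i.e. |z| > 1 for every root.
Set 1 + (1.007) z + (1.204) z^2 = 0, i.e. a z^2 + b z + c = 0 with a = 1.204, b = 1.007, c = 1.
Discriminant D = b^2 - 4ac = (1.007)^2 - 4*(1.204)*1 = 1.014049 - (4.816) = -3.801951.
D < 0, so the roots are the complex-conjugate pair z = (-b +/- i sqrt(-D)) / (2a) = -0.4182 +/- 0.8097i.
For a conjugate pair |z|^2 = z * conj(z) = (product of roots) = c/a = 1/(1.204) = 0.830565, so |z| = sqrt(0.830565) = 0.9114 for both roots.
Moduli of all roots: 0.9114, 0.9114.
All moduli strictly greater than 1? No.
Verdict: Not stationary.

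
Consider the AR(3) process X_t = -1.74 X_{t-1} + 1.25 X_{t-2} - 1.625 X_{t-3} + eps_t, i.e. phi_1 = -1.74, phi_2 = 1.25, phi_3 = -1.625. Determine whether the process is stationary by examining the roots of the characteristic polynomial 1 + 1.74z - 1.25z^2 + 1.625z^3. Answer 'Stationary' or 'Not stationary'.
\text{Not stationary}

The AR(p) characteristic polynomial is P(z) = 1 + 1.74z - 1.25z^2 + 1.625z^3.
Stationarity requires all roots to lie outside the unit circle, i.e. |z| > 1 for every root.
Degree 3: look for a simple real root z0 first, then factor out (1 - z/z0) and solve the remaining quadratic.
Testing z0 = -0.4: P(-0.4) = 1 + (1.74)(-0.4) + (-1.25)(-0.4)^2 + (1.625)(-0.4)^3
  = 1 + (-0.696) + (-0.2) + (-0.104) = 0.  So z_0 = -0.4 is a root, |z_0| = 0.4.
Divide out the factor (1 + 2.5 z) = (1 - z/z0) (since 1/z0 = -2.5):
  P(z) = (1 + 2.5 z)(1 + (-0.76) z + (0.65) z^2)
  [check: z-coef -0.76 - (-2.5) = 1.74; z^2-coef 0.65 - (-2.5)(-0.76) = -1.25; z^3-coef -(-2.5)(0.65) = 1.625.]
Remaining roots from the quadratic factor 1 + (-0.76) z + (0.65) z^2:
  Set 1 + (-0.76) z + (0.65) z^2 = 0, i.e. a z^2 + b z + c = 0 with a = 0.65, b = -0.76, c = 1.
  Discriminant D = b^2 - 4ac = (-0.76)^2 - 4*(0.65)*1 = 0.5776 - (2.6) = -2.0224.
  D < 0, so the roots are the complex-conjugate pair z = (-b +/- i sqrt(-D)) / (2a) = 0.5846 +/- 1.0939i.
  For a conjugate pair |z|^2 = z * conj(z) = (product of roots) = c/a = 1/(0.65) = 1.538462, so |z| = sqrt(1.538462) = 1.2403 for both roots.
Moduli of all roots: 0.4000, 1.2403, 1.2403.
All moduli strictly greater than 1? No.
Verdict: Not stationary.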